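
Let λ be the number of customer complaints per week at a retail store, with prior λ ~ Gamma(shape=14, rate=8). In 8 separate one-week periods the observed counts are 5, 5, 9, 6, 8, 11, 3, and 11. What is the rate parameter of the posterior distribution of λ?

Total count: 5 + 5 + 9 + 6 + 8 + 11 + 3 + 11 = 58.
Total exposure: 8 weeks.
The Gamma prior is conjugate for the Poisson rate, so λ | data ~ Gamma(14+58, 8+8) = Gamma(72, 16).

16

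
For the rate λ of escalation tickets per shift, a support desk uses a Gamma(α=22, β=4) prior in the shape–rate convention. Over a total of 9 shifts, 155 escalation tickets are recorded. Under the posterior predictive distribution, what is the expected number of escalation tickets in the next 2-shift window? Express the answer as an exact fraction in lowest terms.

354/13

Total count 155 over total exposure 9 shifts.
The Gamma prior is conjugate for the Poisson rate, so λ | data ~ Gamma(22+155, 4+9) = Gamma(177, 13).
Predictive mean over a 2-shift window = T·E[λ|data] = 2·177/13 = 354/13.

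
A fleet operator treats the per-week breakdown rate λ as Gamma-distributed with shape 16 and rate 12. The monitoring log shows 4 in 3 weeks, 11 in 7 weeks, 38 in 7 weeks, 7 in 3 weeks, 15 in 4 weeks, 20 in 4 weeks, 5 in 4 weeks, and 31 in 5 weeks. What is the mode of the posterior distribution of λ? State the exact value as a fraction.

146/49

Total count: 4 + 11 + 38 + 7 + 15 + 20 + 5 + 31 = 131.
Total exposure: 3 + 7 + 7 + 3 + 4 + 4 + 4 + 5 = 37 weeks.
By Gamma–Poisson conjugacy, the posterior is Gamma(α + Σx, β + Σt) = Gamma(16 + 131, 12 + 37) = Gamma(147, 49).
Posterior mode = (α'−1)/β' = 146/49.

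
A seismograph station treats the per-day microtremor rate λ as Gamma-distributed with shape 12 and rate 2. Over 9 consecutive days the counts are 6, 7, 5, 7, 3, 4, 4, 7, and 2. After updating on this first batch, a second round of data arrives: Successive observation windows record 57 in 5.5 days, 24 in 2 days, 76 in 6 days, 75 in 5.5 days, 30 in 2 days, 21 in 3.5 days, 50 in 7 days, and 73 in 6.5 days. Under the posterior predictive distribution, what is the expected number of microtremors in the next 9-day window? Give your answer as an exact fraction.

4167/49

Total count: 6 + 7 + 5 + 7 + 3 + 4 + 4 + 7 + 2 = 45.
Total exposure: 9 days.
After the first batch: Gamma(12 + 45, 2 + 9) = Gamma(57, 11).
Total count: 57 + 24 + 76 + 75 + 30 + 21 + 50 + 73 = 406.
Total exposure: 5.5 + 2 + 6 + 5.5 + 2 + 3.5 + 7 + 6.5 = 38 days.
After the second batch: Gamma(57 + 406, 11 + 38) = Gamma(463, 49).
Predictive mean over a 9-day window = T·E[λ|data] = 9·463/49 = 4167/49.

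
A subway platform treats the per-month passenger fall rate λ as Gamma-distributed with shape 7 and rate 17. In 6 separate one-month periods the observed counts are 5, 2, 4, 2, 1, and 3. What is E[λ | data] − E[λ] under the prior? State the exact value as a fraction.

Total count: 5 + 2 + 4 + 2 + 1 + 3 = 17.
Total exposure: 6 months.
Gamma(α, β) with Poisson data over total exposure Σt gives posterior Gamma(α+Σx, β+Σt) = Gamma(24, 23).
Posterior mean = 24/23 = 24/23; prior mean = 7/17 = 7/17. Difference = 24/23 − 7/17 = 247/391.

247/391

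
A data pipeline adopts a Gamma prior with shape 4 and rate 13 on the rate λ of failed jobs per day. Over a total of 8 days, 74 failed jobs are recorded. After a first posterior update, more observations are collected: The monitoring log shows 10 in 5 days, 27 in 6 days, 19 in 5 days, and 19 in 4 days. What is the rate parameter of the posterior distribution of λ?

Total count 74 over total exposure 8 days.
After the first batch: Gamma(4 + 74, 13 + 8) = Gamma(78, 21).
Total count: 10 + 27 + 19 + 19 = 75.
Total exposure: 5 + 6 + 5 + 4 = 20 days.
After the second batch: Gamma(78 + 75, 21 + 20) = Gamma(153, 41).

41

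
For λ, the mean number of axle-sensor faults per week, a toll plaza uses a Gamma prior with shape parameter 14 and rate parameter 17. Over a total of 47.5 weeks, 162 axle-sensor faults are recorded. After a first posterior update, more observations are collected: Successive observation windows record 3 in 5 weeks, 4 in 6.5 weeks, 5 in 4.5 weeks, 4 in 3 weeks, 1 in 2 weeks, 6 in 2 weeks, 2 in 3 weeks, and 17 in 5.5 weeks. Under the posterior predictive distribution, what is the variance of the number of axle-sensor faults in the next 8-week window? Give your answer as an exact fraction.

Total count 162 over total exposure 47.5 weeks.
After the first batch: Gamma(14 + 162, 17 + 47.5) = Gamma(176, 129/2).
Total count: 3 + 4 + 5 + 4 + 1 + 6 + 2 + 17 = 42.
Total exposure: 5 + 6.5 + 4.5 + 3 + 2 + 2 + 3 + 5.5 = 31.5 weeks.
After the second batch: Gamma(176 + 42, 129/2 + 31.5) = Gamma(218, 96).
The posterior predictive for a window of length T is Negative Binomial with variance T·α'·(β'+T)/β'² = 8·218·104/9216 = 1417/72.

1417/72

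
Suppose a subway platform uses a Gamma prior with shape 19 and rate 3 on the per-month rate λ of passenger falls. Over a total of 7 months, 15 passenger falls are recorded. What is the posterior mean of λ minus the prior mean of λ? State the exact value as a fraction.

-44/15

Total count 15 over total exposure 7 months.
The Gamma prior is conjugate for the Poisson rate, so λ | data ~ Gamma(19+15, 3+7) = Gamma(34, 10).
Posterior mean = 34/10 = 17/5; prior mean = 19/3 = 19/3. Difference = 17/5 − 19/3 = -44/15.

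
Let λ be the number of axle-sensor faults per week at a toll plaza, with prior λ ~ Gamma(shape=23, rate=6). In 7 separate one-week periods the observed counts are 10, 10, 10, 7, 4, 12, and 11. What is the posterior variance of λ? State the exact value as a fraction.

Total count: 10 + 10 + 10 + 7 + 4 + 12 + 11 = 64.
Total exposure: 7 weeks.
Posterior: α' = 23 + 64 = 87, β' = 6 + 7 = 13.
Posterior variance = α'/β'² = 87/169.

87/169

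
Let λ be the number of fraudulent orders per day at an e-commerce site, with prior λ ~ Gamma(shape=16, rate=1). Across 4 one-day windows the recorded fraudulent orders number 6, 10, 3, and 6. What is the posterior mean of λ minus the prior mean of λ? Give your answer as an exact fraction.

Total count: 6 + 10 + 3 + 6 = 25.
Total exposure: 4 days.
Posterior: α' = 16 + 25 = 41, β' = 1 + 4 = 5.
Posterior mean = 41/5 = 41/5; prior mean = 16/1 = 16. Difference = 41/5 − 16 = -39/5.

-39/5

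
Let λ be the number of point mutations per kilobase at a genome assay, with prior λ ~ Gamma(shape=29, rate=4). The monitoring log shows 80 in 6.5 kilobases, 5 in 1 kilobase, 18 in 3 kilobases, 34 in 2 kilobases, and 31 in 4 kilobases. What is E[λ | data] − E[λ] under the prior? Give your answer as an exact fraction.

387/164

Total count: 80 + 5 + 18 + 34 + 31 = 168.
Total exposure: 6.5 + 1 + 3 + 2 + 4 = 16.5 kilobases.
By Gamma–Poisson conjugacy, the posterior is Gamma(α + Σx, β + Σt) = Gamma(29 + 168, 4 + 16.5) = Gamma(197, 41/2).
Posterior mean = 197/(41/2) = 394/41; prior mean = 29/4 = 29/4. Difference = 394/41 − 29/4 = 387/164.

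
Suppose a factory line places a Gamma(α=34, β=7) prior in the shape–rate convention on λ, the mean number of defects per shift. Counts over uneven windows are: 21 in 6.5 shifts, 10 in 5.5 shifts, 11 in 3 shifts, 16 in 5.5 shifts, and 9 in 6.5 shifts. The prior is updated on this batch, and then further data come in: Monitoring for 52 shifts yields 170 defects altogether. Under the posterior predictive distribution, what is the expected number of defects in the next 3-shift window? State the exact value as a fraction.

Total count: 21 + 10 + 11 + 16 + 9 = 67.
Total exposure: 6.5 + 5.5 + 3 + 5.5 + 6.5 = 27 shifts.
After the first batch: Gamma(34 + 67, 7 + 27) = Gamma(101, 34).
Total count 170 over total exposure 52 shifts.
After the second batch: Gamma(101 + 170, 34 + 52) = Gamma(271, 86).
Predictive mean over a 3-shift window = T·E[λ|data] = 3·271/86 = 813/86.

813/86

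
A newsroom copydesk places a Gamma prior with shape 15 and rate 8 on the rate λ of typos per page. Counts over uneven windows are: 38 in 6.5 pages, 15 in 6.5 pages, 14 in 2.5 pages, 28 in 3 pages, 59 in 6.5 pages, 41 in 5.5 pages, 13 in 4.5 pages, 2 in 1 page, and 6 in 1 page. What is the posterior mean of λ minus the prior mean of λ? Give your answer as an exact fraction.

391/120

Total count: 38 + 15 + 14 + 28 + 59 + 41 + 13 + 2 + 6 = 216.
Total exposure: 6.5 + 6.5 + 2.5 + 3 + 6.5 + 5.5 + 4.5 + 1 + 1 = 37 pages.
By Gamma–Poisson conjugacy, the posterior is Gamma(α + Σx, β + Σt) = Gamma(15 + 216, 8 + 37) = Gamma(231, 45).
Posterior mean = 231/45 = 77/15; prior mean = 15/8 = 15/8. Difference = 77/15 − 15/8 = 391/120.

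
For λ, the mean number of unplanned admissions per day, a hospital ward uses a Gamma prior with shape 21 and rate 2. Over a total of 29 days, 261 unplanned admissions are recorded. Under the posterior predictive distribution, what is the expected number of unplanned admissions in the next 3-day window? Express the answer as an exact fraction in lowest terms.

846/31

Total count 261 over total exposure 29 days.
Conjugate update: add total count to the shape and total exposure to the rate, giving Gamma(282, 31).
Predictive mean over a 3-day window = T·E[λ|data] = 3·282/31 = 846/31.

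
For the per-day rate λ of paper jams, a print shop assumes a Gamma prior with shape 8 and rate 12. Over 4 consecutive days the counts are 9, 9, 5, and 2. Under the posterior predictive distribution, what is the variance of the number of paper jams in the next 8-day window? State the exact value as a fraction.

Total count: 9 + 9 + 5 + 2 = 25.
Total exposure: 4 days.
Posterior: α' = 8 + 25 = 33, β' = 12 + 4 = 16.
The posterior predictive for a window of length T is Negative Binomial with variance T·α'·(β'+T)/β'² = 8·33·24/256 = 99/4.

99/4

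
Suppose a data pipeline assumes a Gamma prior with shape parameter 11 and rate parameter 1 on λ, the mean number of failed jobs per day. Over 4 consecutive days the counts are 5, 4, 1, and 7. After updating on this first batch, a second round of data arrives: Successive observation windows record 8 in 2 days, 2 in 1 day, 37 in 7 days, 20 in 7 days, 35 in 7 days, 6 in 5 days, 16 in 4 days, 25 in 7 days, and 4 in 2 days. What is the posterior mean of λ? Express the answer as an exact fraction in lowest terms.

Total count: 5 + 4 + 1 + 7 = 17.
Total exposure: 4 days.
After the first batch: Gamma(11 + 17, 1 + 4) = Gamma(28, 5).
Total count: 8 + 2 + 37 + 20 + 35 + 6 + 16 + 25 + 4 = 153.
Total exposure: 2 + 1 + 7 + 7 + 7 + 5 + 4 + 7 + 2 = 42 days.
After the second batch: Gamma(28 + 153, 5 + 42) = Gamma(181, 47).
Posterior mean = α'/β' = 181/47.

181/47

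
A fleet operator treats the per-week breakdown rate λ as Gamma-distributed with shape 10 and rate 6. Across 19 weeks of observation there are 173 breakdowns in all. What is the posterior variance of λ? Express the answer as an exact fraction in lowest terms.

183/625

Total count 173 over total exposure 19 weeks.
Posterior: α' = 10 + 173 = 183, β' = 6 + 19 = 25.
Posterior variance = α'/β'² = 183/625.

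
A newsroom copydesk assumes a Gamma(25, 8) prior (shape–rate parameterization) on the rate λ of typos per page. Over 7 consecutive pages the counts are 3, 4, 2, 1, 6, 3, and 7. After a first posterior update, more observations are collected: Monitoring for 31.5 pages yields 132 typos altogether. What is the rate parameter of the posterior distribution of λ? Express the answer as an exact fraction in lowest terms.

Total count: 3 + 4 + 2 + 1 + 6 + 3 + 7 = 26.
Total exposure: 7 pages.
After the first batch: Gamma(25 + 26, 8 + 7) = Gamma(51, 15).
Total count 132 over total exposure 31.5 pages.
After the second batch: Gamma(51 + 132, 15 + 31.5) = Gamma(183, 93/2).

93/2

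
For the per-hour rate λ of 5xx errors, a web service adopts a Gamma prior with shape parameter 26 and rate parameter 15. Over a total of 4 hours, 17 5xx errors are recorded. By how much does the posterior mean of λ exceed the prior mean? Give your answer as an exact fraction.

Total count 17 over total exposure 4 hours.
Gamma(α, β) with Poisson data over total exposure Σt gives posterior Gamma(α+Σx, β+Σt) = Gamma(43, 19).
Posterior mean = 43/19 = 43/19; prior mean = 26/15 = 26/15. Difference = 43/19 − 26/15 = 151/285.

151/285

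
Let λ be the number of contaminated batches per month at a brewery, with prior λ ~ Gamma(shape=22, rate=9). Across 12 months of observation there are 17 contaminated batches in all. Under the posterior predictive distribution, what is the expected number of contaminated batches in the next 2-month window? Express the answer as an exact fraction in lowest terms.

Total count 17 over total exposure 12 months.
Gamma(α, β) with Poisson data over total exposure Σt gives posterior Gamma(α+Σx, β+Σt) = Gamma(39, 21).
Predictive mean over a 2-month window = T·E[λ|data] = 2·39/21 = 26/7.

26/7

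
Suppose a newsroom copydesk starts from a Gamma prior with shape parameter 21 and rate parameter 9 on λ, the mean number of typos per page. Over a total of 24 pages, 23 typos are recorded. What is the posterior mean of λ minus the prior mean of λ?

Total count 23 over total exposure 24 pages.
By Gamma–Poisson conjugacy, the posterior is Gamma(α + Σx, β + Σt) = Gamma(21 + 23, 9 + 24) = Gamma(44, 33).
Posterior mean = 44/33 = 4/3; prior mean = 21/9 = 7/3. Difference = 4/3 − 7/3 = -1.

-1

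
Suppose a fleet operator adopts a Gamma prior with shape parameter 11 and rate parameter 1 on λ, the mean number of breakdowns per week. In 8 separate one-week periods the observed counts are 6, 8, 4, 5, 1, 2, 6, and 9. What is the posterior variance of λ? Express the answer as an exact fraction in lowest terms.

52/81

Total count: 6 + 8 + 4 + 5 + 1 + 2 + 6 + 9 = 41.
Total exposure: 8 weeks.
Gamma(α, β) with Poisson data over total exposure Σt gives posterior Gamma(α+Σx, β+Σt) = Gamma(52, 9).
Posterior variance = α'/β'² = 52/81.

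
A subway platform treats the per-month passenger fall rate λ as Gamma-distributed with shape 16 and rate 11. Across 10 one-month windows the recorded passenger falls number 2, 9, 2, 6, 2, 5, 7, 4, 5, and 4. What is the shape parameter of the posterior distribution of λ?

62

Total count: 2 + 9 + 2 + 6 + 2 + 5 + 7 + 4 + 5 + 4 = 46.
Total exposure: 10 months.
By Gamma–Poisson conjugacy, the posterior is Gamma(α + Σx, β + Σt) = Gamma(16 + 46, 11 + 10) = Gamma(62, 21).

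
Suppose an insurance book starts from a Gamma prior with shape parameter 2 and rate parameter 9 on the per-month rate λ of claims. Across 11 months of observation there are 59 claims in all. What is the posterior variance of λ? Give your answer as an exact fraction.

61/400

Total count 59 over total exposure 11 months.
By Gamma–Poisson conjugacy, the posterior is Gamma(α + Σx, β + Σt) = Gamma(2 + 59, 9 + 11) = Gamma(61, 20).
Posterior variance = α'/β'² = 61/400.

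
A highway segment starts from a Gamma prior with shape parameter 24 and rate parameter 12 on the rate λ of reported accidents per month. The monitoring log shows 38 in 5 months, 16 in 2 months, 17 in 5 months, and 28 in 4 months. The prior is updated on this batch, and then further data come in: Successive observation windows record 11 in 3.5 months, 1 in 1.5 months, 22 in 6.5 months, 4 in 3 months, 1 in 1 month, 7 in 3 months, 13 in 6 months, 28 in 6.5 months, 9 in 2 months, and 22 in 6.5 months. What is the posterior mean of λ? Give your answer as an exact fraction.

482/135

Total count: 38 + 16 + 17 + 28 = 99.
Total exposure: 5 + 2 + 5 + 4 = 16 months.
After the first batch: Gamma(24 + 99, 12 + 16) = Gamma(123, 28).
Total count: 11 + 1 + 22 + 4 + 1 + 7 + 13 + 28 + 9 + 22 = 118.
Total exposure: 3.5 + 1.5 + 6.5 + 3 + 1 + 3 + 6 + 6.5 + 2 + 6.5 = 39.5 months.
After the second batch: Gamma(123 + 118, 28 + 39.5) = Gamma(241, 135/2).
Posterior mean = α'/β' = 241/(135/2) = 482/135.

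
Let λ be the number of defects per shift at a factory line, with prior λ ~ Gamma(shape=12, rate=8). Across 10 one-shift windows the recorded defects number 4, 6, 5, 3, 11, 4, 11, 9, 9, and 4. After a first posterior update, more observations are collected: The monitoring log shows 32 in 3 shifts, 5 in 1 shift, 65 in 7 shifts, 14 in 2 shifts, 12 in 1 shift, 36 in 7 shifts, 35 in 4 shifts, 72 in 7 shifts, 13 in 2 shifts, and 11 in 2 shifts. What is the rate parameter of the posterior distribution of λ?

54

Total count: 4 + 6 + 5 + 3 + 11 + 4 + 11 + 9 + 9 + 4 = 66.
Total exposure: 10 shifts.
After the first batch: Gamma(12 + 66, 8 + 10) = Gamma(78, 18).
Total count: 32 + 5 + 65 + 14 + 12 + 36 + 35 + 72 + 13 + 11 = 295.
Total exposure: 3 + 1 + 7 + 2 + 1 + 7 + 4 + 7 + 2 + 2 = 36 shifts.
After the second batch: Gamma(78 + 295, 18 + 36) = Gamma(373, 54).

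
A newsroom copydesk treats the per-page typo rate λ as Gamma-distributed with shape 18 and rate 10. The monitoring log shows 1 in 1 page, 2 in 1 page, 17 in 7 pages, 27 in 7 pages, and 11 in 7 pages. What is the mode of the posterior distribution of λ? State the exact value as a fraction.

25/11

Total count: 1 + 2 + 17 + 27 + 11 = 58.
Total exposure: 1 + 1 + 7 + 7 + 7 = 23 pages.
Posterior: α' = 18 + 58 = 76, β' = 10 + 23 = 33.
Posterior mode = (α'−1)/β' = 75/33 = 25/11.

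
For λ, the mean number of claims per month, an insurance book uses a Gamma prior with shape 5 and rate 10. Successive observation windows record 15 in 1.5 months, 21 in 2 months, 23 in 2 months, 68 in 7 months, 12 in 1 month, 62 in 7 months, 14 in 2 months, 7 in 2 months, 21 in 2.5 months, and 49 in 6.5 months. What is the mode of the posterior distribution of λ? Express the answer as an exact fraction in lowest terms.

592/87

Total count: 15 + 21 + 23 + 68 + 12 + 62 + 14 + 7 + 21 + 49 = 292.
Total exposure: 1.5 + 2 + 2 + 7 + 1 + 7 + 2 + 2 + 2.5 + 6.5 = 33.5 months.
Gamma(α, β) with Poisson data over total exposure Σt gives posterior Gamma(α+Σx, β+Σt) = Gamma(297, 87/2).
Posterior mode = (α'−1)/β' = 296/(87/2) = 592/87.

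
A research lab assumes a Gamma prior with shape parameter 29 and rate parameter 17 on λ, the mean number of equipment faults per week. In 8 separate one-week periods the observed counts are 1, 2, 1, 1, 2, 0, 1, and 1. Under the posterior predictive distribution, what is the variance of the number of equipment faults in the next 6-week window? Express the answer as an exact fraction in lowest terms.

7068/625

Total count: 1 + 2 + 1 + 1 + 2 + 0 + 1 + 1 = 9.
Total exposure: 8 weeks.
By Gamma–Poisson conjugacy, the posterior is Gamma(α + Σx, β + Σt) = Gamma(29 + 9, 17 + 8) = Gamma(38, 25).
The posterior predictive for a window of length T is Negative Binomial with variance T·α'·(β'+T)/β'² = 6·38·31/625 = 7068/625.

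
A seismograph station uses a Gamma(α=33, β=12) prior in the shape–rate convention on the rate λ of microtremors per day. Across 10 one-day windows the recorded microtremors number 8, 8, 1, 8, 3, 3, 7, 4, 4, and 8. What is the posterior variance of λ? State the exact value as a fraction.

87/484

Total count: 8 + 8 + 1 + 8 + 3 + 3 + 7 + 4 + 4 + 8 = 54.
Total exposure: 10 days.
The Gamma prior is conjugate for the Poisson rate, so λ | data ~ Gamma(33+54, 12+10) = Gamma(87, 22).
Posterior variance = α'/β'² = 87/484.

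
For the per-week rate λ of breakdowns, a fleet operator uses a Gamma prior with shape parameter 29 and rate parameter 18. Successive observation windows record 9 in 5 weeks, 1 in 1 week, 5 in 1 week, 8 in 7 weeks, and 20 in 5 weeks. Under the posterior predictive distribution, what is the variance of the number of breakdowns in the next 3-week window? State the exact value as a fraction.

8640/1369

Total count: 9 + 1 + 5 + 8 + 20 = 43.
Total exposure: 5 + 1 + 1 + 7 + 5 = 19 weeks.
By Gamma–Poisson conjugacy, the posterior is Gamma(α + Σx, β + Σt) = Gamma(29 + 43, 18 + 19) = Gamma(72, 37).
The posterior predictive for a window of length T is Negative Binomial with variance T·α'·(β'+T)/β'² = 3·72·40/1369 = 8640/1369.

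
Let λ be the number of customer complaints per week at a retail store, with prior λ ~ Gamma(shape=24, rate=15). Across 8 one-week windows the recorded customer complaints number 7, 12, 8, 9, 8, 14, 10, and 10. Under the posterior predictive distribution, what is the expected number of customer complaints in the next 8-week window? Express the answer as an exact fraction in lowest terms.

Total count: 7 + 12 + 8 + 9 + 8 + 14 + 10 + 10 = 78.
Total exposure: 8 weeks.
Conjugate update: add total count to the shape and total exposure to the rate, giving Gamma(102, 23).
Predictive mean over an 8-week window = T·E[λ|data] = 8·102/23 = 816/23.

816/23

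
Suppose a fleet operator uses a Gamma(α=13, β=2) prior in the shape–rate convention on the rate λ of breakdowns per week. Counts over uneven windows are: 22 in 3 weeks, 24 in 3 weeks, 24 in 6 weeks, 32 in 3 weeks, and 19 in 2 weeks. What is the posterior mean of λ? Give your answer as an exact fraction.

134/19

Total count: 22 + 24 + 24 + 32 + 19 = 121.
Total exposure: 3 + 3 + 6 + 3 + 2 = 17 weeks.
Conjugate update: add total count to the shape and total exposure to the rate, giving Gamma(134, 19).
Posterior mean = α'/β' = 134/19.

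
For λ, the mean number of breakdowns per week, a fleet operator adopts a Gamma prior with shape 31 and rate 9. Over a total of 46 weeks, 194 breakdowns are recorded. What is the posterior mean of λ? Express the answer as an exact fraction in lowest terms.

45/11

Total count 194 over total exposure 46 weeks.
Gamma(α, β) with Poisson data over total exposure Σt gives posterior Gamma(α+Σx, β+Σt) = Gamma(225, 55).
Posterior mean = α'/β' = 225/55 = 45/11.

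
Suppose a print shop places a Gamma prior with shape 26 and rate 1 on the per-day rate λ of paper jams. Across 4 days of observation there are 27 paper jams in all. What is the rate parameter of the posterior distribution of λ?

Total count 27 over total exposure 4 days.
The Gamma prior is conjugate for the Poisson rate, so λ | data ~ Gamma(26+27, 1+4) = Gamma(53, 5).

5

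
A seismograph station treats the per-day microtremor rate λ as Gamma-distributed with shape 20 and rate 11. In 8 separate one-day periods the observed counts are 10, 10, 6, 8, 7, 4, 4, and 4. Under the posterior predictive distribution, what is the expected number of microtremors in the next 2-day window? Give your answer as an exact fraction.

Total count: 10 + 10 + 6 + 8 + 7 + 4 + 4 + 4 = 53.
Total exposure: 8 days.
Posterior: α' = 20 + 53 = 73, β' = 11 + 8 = 19.
Predictive mean over a 2-day window = T·E[λ|data] = 2·73/19 = 146/19.

146/19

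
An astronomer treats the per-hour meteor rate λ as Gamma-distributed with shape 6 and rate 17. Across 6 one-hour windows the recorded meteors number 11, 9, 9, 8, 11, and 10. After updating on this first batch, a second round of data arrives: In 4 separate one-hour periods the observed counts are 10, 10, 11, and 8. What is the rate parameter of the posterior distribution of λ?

27

Total count: 11 + 9 + 9 + 8 + 11 + 10 = 58.
Total exposure: 6 hours.
After the first batch: Gamma(6 + 58, 17 + 6) = Gamma(64, 23).
Total count: 10 + 10 + 11 + 8 = 39.
Total exposure: 4 hours.
After the second batch: Gamma(64 + 39, 23 + 4) = Gamma(103, 27).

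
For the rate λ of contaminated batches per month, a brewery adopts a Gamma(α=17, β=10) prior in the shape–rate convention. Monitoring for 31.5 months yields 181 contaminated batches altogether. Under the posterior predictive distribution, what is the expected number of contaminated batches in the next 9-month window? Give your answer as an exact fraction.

Total count 181 over total exposure 31.5 months.
The Gamma prior is conjugate for the Poisson rate, so λ | data ~ Gamma(17+181, 10+31.5) = Gamma(198, 83/2).
Predictive mean over a 9-month window = T·E[λ|data] = 9·198/(83/2) = 3564/83.

3564/83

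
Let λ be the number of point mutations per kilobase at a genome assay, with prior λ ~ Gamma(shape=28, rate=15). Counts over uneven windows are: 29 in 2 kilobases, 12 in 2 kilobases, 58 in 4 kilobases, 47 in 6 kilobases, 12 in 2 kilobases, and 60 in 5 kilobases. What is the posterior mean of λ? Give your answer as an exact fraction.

Total count: 29 + 12 + 58 + 47 + 12 + 60 = 218.
Total exposure: 2 + 2 + 4 + 6 + 2 + 5 = 21 kilobases.
The Gamma prior is conjugate for the Poisson rate, so λ | data ~ Gamma(28+218, 15+21) = Gamma(246, 36).
Posterior mean = α'/β' = 246/36 = 41/6.

41/6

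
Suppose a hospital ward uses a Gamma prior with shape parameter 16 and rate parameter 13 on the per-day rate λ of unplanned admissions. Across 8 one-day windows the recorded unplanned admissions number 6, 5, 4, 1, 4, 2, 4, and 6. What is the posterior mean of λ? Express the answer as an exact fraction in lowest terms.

Total count: 6 + 5 + 4 + 1 + 4 + 2 + 4 + 6 = 32.
Total exposure: 8 days.
Conjugate update: add total count to the shape and total exposure to the rate, giving Gamma(48, 21).
Posterior mean = α'/β' = 48/21 = 16/7.

16/7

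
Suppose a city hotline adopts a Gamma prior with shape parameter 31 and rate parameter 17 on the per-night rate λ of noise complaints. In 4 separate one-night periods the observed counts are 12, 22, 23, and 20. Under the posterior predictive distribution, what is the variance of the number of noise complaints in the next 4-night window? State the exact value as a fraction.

Total count: 12 + 22 + 23 + 20 = 77.
Total exposure: 4 nights.
By Gamma–Poisson conjugacy, the posterior is Gamma(α + Σx, β + Σt) = Gamma(31 + 77, 17 + 4) = Gamma(108, 21).
The posterior predictive for a window of length T is Negative Binomial with variance T·α'·(β'+T)/β'² = 4·108·25/441 = 1200/49.

1200/49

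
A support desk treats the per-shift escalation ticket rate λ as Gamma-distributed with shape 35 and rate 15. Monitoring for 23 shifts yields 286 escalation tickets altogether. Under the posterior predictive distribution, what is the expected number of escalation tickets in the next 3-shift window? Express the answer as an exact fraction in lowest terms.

963/38

Total count 286 over total exposure 23 shifts.
Conjugate update: add total count to the shape and total exposure to the rate, giving Gamma(321, 38).
Predictive mean over a 3-shift window = T·E[λ|data] = 3·321/38 = 963/38.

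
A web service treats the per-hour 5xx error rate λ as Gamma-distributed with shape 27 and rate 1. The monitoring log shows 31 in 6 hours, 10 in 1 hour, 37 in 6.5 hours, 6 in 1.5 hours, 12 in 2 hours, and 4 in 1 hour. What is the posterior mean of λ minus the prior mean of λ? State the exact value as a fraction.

-386/19

Total count: 31 + 10 + 37 + 6 + 12 + 4 = 100.
Total exposure: 6 + 1 + 6.5 + 1.5 + 2 + 1 = 18 hours.
Gamma(α, β) with Poisson data over total exposure Σt gives posterior Gamma(α+Σx, β+Σt) = Gamma(127, 19).
Posterior mean = 127/19 = 127/19; prior mean = 27/1 = 27. Difference = 127/19 − 27 = -386/19.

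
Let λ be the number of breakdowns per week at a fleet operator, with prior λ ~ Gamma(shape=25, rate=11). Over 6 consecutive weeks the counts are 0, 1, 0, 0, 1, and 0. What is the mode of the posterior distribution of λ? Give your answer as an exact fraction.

26/17

Total count: 0 + 1 + 0 + 0 + 1 + 0 = 2.
Total exposure: 6 weeks.
The Gamma prior is conjugate for the Poisson rate, so λ | data ~ Gamma(25+2, 11+6) = Gamma(27, 17).
Posterior mode = (α'−1)/β' = 26/17.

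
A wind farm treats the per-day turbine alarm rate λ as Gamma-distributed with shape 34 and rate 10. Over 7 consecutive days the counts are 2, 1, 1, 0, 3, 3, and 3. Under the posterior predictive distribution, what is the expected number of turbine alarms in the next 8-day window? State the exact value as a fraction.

Total count: 2 + 1 + 1 + 0 + 3 + 3 + 3 = 13.
Total exposure: 7 days.
Posterior: α' = 34 + 13 = 47, β' = 10 + 7 = 17.
Predictive mean over an 8-day window = T·E[λ|data] = 8·47/17 = 376/17.

376/17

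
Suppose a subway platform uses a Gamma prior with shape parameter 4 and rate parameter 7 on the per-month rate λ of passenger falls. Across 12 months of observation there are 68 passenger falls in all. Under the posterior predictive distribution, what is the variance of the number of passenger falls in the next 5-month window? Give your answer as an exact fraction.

8640/361

Total count 68 over total exposure 12 months.
The Gamma prior is conjugate for the Poisson rate, so λ | data ~ Gamma(4+68, 7+12) = Gamma(72, 19).
The posterior predictive for a window of length T is Negative Binomial with variance T·α'·(β'+T)/β'² = 5·72·24/361 = 8640/361.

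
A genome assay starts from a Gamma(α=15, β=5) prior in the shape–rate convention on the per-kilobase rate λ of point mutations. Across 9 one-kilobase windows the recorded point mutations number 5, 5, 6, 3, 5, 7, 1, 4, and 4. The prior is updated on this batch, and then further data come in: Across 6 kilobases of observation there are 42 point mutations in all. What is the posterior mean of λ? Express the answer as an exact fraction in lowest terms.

Total count: 5 + 5 + 6 + 3 + 5 + 7 + 1 + 4 + 4 = 40.
Total exposure: 9 kilobases.
After the first batch: Gamma(15 + 40, 5 + 9) = Gamma(55, 14).
Total count 42 over total exposure 6 kilobases.
After the second batch: Gamma(55 + 42, 14 + 6) = Gamma(97, 20).
Posterior mean = α'/β' = 97/20.

97/20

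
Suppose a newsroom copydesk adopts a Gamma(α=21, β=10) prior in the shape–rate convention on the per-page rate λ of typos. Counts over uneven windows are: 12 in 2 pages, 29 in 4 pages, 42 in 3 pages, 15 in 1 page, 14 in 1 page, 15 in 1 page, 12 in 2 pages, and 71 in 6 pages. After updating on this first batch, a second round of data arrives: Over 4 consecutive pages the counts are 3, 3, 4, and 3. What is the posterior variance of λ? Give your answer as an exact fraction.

61/289

Total count: 12 + 29 + 42 + 15 + 14 + 15 + 12 + 71 = 210.
Total exposure: 2 + 4 + 3 + 1 + 1 + 1 + 2 + 6 = 20 pages.
After the first batch: Gamma(21 + 210, 10 + 20) = Gamma(231, 30).
Total count: 3 + 3 + 4 + 3 = 13.
Total exposure: 4 pages.
After the second batch: Gamma(231 + 13, 30 + 4) = Gamma(244, 34).
Posterior variance = α'/β'² = 244/1156 = 61/289.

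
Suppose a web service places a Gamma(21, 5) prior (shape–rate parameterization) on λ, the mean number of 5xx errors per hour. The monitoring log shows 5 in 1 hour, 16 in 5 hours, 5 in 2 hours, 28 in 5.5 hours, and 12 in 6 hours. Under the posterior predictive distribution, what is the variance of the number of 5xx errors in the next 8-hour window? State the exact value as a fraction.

90480/2401

Total count: 5 + 16 + 5 + 28 + 12 = 66.
Total exposure: 1 + 5 + 2 + 5.5 + 6 = 19.5 hours.
By Gamma–Poisson conjugacy, the posterior is Gamma(α + Σx, β + Σt) = Gamma(21 + 66, 5 + 19.5) = Gamma(87, 49/2).
The posterior predictive for a window of length T is Negative Binomial with variance T·α'·(β'+T)/β'² = 8·87·(65/2)/(2401/4) = 90480/2401.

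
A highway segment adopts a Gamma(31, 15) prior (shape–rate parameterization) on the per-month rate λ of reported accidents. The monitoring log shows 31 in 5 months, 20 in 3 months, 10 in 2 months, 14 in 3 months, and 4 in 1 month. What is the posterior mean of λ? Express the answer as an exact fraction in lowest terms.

110/29

Total count: 31 + 20 + 10 + 14 + 4 = 79.
Total exposure: 5 + 3 + 2 + 3 + 1 = 14 months.
Gamma(α, β) with Poisson data over total exposure Σt gives posterior Gamma(α+Σx, β+Σt) = Gamma(110, 29).
Posterior mean = α'/β' = 110/29.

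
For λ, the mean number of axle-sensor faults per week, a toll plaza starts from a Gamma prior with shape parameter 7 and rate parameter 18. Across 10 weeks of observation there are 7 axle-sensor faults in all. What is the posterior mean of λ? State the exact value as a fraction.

Total count 7 over total exposure 10 weeks.
The Gamma prior is conjugate for the Poisson rate, so λ | data ~ Gamma(7+7, 18+10) = Gamma(14, 28).
Posterior mean = α'/β' = 14/28 = 1/2.

1/2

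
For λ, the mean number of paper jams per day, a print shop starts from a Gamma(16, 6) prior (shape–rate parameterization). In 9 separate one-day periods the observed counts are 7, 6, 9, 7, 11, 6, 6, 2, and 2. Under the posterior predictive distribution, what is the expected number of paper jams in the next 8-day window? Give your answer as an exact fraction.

Total count: 7 + 6 + 9 + 7 + 11 + 6 + 6 + 2 + 2 = 56.
Total exposure: 9 days.
Gamma(α, β) with Poisson data over total exposure Σt gives posterior Gamma(α+Σx, β+Σt) = Gamma(72, 15).
Predictive mean over an 8-day window = T·E[λ|data] = 8·72/15 = 192/5.

192/5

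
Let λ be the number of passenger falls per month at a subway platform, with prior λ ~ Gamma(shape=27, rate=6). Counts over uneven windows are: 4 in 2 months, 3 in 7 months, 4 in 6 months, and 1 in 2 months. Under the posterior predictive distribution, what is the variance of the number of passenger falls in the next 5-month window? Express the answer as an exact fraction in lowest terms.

5460/529

Total count: 4 + 3 + 4 + 1 = 12.
Total exposure: 2 + 7 + 6 + 2 = 17 months.
By Gamma–Poisson conjugacy, the posterior is Gamma(α + Σx, β + Σt) = Gamma(27 + 12, 6 + 17) = Gamma(39, 23).
The posterior predictive for a window of length T is Negative Binomial with variance T·α'·(β'+T)/β'² = 5·39·28/529 = 5460/529.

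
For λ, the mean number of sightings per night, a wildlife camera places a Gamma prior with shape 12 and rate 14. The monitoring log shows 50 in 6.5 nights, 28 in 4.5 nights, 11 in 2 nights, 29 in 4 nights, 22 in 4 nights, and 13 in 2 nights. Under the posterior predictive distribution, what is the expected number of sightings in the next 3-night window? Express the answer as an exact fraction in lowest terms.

Total count: 50 + 28 + 11 + 29 + 22 + 13 = 153.
Total exposure: 6.5 + 4.5 + 2 + 4 + 4 + 2 = 23 nights.
By Gamma–Poisson conjugacy, the posterior is Gamma(α + Σx, β + Σt) = Gamma(12 + 153, 14 + 23) = Gamma(165, 37).
Predictive mean over a 3-night window = T·E[λ|data] = 3·165/37 = 495/37.

495/37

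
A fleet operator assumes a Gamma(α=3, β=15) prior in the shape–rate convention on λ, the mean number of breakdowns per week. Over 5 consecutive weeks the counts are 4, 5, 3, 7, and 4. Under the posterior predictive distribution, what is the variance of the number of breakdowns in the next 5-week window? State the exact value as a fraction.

Total count: 4 + 5 + 3 + 7 + 4 = 23.
Total exposure: 5 weeks.
Conjugate update: add total count to the shape and total exposure to the rate, giving Gamma(26, 20).
The posterior predictive for a window of length T is Negative Binomial with variance T·α'·(β'+T)/β'² = 5·26·25/400 = 65/8.

65/8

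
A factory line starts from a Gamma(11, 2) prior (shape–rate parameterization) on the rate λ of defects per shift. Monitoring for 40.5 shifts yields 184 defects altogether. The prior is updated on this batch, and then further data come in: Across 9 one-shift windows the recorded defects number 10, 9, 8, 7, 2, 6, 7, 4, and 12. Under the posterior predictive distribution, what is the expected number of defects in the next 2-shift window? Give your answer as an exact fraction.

Total count 184 over total exposure 40.5 shifts.
After the first batch: Gamma(11 + 184, 2 + 40.5) = Gamma(195, 85/2).
Total count: 10 + 9 + 8 + 7 + 2 + 6 + 7 + 4 + 12 = 65.
Total exposure: 9 shifts.
After the second batch: Gamma(195 + 65, 85/2 + 9) = Gamma(260, 103/2).
Predictive mean over a 2-shift window = T·E[λ|data] = 2·260/(103/2) = 1040/103.

1040/103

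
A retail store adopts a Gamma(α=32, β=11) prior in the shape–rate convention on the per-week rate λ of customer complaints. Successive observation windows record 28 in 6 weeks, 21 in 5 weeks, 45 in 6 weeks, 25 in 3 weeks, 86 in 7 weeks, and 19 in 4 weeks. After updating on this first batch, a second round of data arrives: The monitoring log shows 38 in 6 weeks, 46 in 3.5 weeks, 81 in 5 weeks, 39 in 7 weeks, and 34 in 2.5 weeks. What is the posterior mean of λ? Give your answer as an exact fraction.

Total count: 28 + 21 + 45 + 25 + 86 + 19 = 224.
Total exposure: 6 + 5 + 6 + 3 + 7 + 4 = 31 weeks.
After the first batch: Gamma(32 + 224, 11 + 31) = Gamma(256, 42).
Total count: 38 + 46 + 81 + 39 + 34 = 238.
Total exposure: 6 + 3.5 + 5 + 7 + 2.5 = 24 weeks.
After the second batch: Gamma(256 + 238, 42 + 24) = Gamma(494, 66).
Posterior mean = α'/β' = 494/66 = 247/33.

247/33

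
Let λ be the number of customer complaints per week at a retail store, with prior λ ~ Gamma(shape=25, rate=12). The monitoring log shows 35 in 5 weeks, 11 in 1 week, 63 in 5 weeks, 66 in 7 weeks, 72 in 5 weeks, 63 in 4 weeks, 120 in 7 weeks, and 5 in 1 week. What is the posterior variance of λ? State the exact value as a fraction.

460/2209

Total count: 35 + 11 + 63 + 66 + 72 + 63 + 120 + 5 = 435.
Total exposure: 5 + 1 + 5 + 7 + 5 + 4 + 7 + 1 = 35 weeks.
Conjugate update: add total count to the shape and total exposure to the rate, giving Gamma(460, 47).
Posterior variance = α'/β'² = 460/2209.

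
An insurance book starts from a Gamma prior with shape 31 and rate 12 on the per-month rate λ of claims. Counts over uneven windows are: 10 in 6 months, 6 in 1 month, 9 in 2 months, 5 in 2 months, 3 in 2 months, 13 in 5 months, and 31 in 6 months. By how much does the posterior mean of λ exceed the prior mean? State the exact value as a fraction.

Total count: 10 + 6 + 9 + 5 + 3 + 13 + 31 = 77.
Total exposure: 6 + 1 + 2 + 2 + 2 + 5 + 6 = 24 months.
The Gamma prior is conjugate for the Poisson rate, so λ | data ~ Gamma(31+77, 12+24) = Gamma(108, 36).
Posterior mean = 108/36 = 3; prior mean = 31/12 = 31/12. Difference = 3 − 31/12 = 5/12.

5/12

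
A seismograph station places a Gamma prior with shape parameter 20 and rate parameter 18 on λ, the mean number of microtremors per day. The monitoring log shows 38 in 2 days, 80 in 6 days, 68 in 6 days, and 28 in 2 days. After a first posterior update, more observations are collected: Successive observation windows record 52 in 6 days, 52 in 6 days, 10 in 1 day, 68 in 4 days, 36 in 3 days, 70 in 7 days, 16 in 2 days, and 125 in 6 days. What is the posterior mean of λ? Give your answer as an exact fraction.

Total count: 38 + 80 + 68 + 28 = 214.
Total exposure: 2 + 6 + 6 + 2 = 16 days.
After the first batch: Gamma(20 + 214, 18 + 16) = Gamma(234, 34).
Total count: 52 + 52 + 10 + 68 + 36 + 70 + 16 + 125 = 429.
Total exposure: 6 + 6 + 1 + 4 + 3 + 7 + 2 + 6 = 35 days.
After the second batch: Gamma(234 + 429, 34 + 35) = Gamma(663, 69).
Posterior mean = α'/β' = 663/69 = 221/23.

221/23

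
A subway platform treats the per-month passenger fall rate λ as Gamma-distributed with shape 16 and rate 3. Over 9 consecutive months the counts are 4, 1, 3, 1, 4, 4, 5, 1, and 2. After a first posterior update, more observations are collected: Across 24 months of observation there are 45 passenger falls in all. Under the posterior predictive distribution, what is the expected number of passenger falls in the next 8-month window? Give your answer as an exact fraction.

Total count: 4 + 1 + 3 + 1 + 4 + 4 + 5 + 1 + 2 = 25.
Total exposure: 9 months.
After the first batch: Gamma(16 + 25, 3 + 9) = Gamma(41, 12).
Total count 45 over total exposure 24 months.
After the second batch: Gamma(41 + 45, 12 + 24) = Gamma(86, 36).
Predictive mean over an 8-month window = T·E[λ|data] = 8·86/36 = 172/9.

172/9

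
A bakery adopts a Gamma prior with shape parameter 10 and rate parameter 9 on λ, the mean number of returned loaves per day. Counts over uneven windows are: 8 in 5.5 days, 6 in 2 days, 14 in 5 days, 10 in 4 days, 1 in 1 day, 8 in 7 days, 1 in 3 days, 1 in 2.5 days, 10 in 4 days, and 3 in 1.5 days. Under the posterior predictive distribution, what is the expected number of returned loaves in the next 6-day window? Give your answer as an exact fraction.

Total count: 8 + 6 + 14 + 10 + 1 + 8 + 1 + 1 + 10 + 3 = 62.
Total exposure: 5.5 + 2 + 5 + 4 + 1 + 7 + 3 + 2.5 + 4 + 1.5 = 35.5 days.
By Gamma–Poisson conjugacy, the posterior is Gamma(α + Σx, β + Σt) = Gamma(10 + 62, 9 + 35.5) = Gamma(72, 89/2).
Predictive mean over a 6-day window = T·E[λ|data] = 6·72/(89/2) = 864/89.

864/89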